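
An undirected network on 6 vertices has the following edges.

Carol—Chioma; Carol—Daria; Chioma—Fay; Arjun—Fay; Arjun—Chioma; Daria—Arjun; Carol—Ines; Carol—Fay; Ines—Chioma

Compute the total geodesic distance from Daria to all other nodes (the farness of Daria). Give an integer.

8

Distances from Daria: Arjun:1, Carol:1, Chioma:2, Fay:2, Ines:2.
Sum = 1 + 1 + 2 + 2 + 2 = 8.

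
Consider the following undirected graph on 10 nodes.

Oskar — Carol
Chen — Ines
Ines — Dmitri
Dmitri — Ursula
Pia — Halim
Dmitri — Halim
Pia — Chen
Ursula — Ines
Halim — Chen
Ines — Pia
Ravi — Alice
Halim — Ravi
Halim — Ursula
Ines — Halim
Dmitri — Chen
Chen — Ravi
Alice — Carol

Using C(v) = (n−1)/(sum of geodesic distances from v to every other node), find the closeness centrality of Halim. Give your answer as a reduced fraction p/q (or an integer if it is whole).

3/5

Distances from Halim: Alice:2, Carol:3, Chen:1, Dmitri:1, Ines:1, Oskar:4, Pia:1, Ravi:1, Ursula:1. Sum = 15.
n = 10, so closeness = 9/15 = 3/5.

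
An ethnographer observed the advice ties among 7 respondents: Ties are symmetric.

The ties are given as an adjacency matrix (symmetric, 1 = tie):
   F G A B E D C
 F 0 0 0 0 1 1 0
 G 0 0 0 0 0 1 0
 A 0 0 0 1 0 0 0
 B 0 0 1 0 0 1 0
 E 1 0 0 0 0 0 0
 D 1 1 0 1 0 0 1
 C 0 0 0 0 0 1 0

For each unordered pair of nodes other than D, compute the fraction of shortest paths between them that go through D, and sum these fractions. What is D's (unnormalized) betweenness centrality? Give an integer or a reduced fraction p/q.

Pairs whose geodesics pass through D — F–G: 1; F–A: 1; F–B: 1; F–C: 1; G–A: 1; G–B: 1; G–E: 1; G–C: 1; A–E: 1; A–C: 1; B–E: 1; B–C: 1; E–C: 1.
All other pairs contribute 0.
Summing the contributions gives betweenness(D) = 13.

13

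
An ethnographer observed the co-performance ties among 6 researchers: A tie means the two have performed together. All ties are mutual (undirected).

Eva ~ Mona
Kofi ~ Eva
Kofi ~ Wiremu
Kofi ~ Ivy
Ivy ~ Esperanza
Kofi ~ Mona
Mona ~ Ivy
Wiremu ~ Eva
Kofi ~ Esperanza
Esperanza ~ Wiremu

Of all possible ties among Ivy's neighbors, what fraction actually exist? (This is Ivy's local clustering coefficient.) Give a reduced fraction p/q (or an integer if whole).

2/3

Ivy's neighbors: Esperanza, Kofi, and Mona (k = 3).
Possible neighbor pairs: C(3,2) = 3. Edges among them: Esperanza–Kofi, Kofi–Mona → e = 2.
Clustering(Ivy) = 2/3.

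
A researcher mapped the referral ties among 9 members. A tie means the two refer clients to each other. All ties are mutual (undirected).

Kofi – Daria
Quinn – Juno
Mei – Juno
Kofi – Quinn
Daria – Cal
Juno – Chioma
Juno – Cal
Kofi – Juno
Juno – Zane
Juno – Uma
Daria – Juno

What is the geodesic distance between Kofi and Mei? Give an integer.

2

One shortest route is Kofi – Juno – Mei, which uses 2 edges, and Kofi and Mei are not directly tied, so nothing shorter exists. So d(Kofi,Mei) = 2.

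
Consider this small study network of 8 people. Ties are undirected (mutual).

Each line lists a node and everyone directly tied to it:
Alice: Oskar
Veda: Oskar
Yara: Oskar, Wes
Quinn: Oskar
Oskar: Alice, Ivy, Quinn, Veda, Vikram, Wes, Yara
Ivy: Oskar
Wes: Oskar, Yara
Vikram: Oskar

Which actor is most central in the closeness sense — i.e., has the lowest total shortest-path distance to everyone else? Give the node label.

Farness (sum of distances to all others) for each node — Alice:13, Ivy:13, Oskar:7, Quinn:13, Veda:13, Vikram:13, Wes:12, Yara:12.
The smallest farness is 7, for Oskar, so Oskar has the highest closeness.

Oskar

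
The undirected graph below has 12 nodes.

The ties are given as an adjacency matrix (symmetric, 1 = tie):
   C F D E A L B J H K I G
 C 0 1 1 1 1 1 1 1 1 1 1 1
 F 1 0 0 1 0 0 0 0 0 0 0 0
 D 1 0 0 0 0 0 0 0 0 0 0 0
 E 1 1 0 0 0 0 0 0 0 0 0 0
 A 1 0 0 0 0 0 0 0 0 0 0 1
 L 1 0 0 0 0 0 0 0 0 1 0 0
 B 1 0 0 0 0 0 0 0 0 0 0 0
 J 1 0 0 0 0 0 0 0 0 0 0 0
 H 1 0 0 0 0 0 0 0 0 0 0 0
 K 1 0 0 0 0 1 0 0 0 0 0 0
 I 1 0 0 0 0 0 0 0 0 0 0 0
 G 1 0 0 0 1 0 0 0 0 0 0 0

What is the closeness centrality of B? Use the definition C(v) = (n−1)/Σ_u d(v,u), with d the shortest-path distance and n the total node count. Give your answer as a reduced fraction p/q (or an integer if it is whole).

11/21

Distances from B: A:2, C:1, D:2, E:2, F:2, G:2, H:2, I:2, J:2, K:2, L:2. Sum = 21.
n = 12, so closeness = 11/21.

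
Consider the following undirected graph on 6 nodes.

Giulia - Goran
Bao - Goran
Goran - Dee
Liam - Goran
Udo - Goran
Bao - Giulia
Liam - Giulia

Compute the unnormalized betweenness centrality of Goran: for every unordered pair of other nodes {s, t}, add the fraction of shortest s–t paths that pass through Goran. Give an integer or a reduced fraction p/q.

15/2

Pairs whose geodesics pass through Goran — Giulia–Dee: 1; Giulia–Udo: 1; Dee–Udo: 1; Dee–Bao: 1; Dee–Liam: 1; Udo–Bao: 1; Udo–Liam: 1; Bao–Liam: 1/2.
All other pairs contribute 0.
Summing the contributions gives betweenness(Goran) = 15/2.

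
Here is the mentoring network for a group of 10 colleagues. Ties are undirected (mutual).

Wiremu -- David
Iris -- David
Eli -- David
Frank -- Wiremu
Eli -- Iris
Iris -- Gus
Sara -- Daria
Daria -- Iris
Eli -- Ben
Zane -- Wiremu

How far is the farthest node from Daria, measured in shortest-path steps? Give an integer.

4

Distances from Daria: Ben:3, David:2, Eli:2, Frank:4, Gus:2, Iris:1, Sara:1, Wiremu:3, Zane:4.
The largest is 4 (to Zane and Frank), so the eccentricity of Daria is 4.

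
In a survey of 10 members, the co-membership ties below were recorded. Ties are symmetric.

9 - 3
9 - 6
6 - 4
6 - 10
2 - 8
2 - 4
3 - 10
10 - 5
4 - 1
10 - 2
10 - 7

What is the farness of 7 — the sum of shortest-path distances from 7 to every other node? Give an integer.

Distances from 7: 1:4, 2:2, 3:2, 4:3, 5:2, 6:2, 8:3, 9:3, 10:1.
Sum = 4 + 2 + 2 + 3 + 2 + 2 + 3 + 3 + 1 = 22.

22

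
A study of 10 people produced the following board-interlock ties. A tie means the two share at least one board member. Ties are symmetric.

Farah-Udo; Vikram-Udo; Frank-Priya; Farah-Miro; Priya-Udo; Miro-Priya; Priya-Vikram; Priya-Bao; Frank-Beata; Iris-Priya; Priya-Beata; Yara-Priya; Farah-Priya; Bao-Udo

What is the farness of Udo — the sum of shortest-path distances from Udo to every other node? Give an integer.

14

Distances from Udo: Bao:1, Beata:2, Farah:1, Frank:2, Iris:2, Miro:2, Priya:1, Vikram:1, Yara:2.
Sum = 1 + 2 + 1 + 2 + 2 + 2 + 1 + 1 + 2 = 14.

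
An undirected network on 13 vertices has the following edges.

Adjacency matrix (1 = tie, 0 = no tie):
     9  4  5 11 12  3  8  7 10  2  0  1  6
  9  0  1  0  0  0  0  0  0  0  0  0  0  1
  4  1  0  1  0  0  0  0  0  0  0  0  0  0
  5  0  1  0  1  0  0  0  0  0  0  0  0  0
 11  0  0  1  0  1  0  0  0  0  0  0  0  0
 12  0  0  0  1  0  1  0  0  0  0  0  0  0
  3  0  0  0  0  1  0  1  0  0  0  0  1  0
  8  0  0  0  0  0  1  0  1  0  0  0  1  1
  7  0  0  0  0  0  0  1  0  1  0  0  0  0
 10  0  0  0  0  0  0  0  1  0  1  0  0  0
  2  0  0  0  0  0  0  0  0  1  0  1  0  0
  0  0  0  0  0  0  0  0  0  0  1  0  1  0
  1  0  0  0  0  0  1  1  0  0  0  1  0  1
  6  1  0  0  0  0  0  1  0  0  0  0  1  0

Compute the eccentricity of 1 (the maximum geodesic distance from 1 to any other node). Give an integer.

4

Distances from 1: 0:1, 2:2, 3:1, 4:3, 5:4, 6:1, 7:2, 8:1, 9:2, 10:3, 11:3, 12:2.
The largest is 4 (to 5), so the eccentricity of 1 is 4.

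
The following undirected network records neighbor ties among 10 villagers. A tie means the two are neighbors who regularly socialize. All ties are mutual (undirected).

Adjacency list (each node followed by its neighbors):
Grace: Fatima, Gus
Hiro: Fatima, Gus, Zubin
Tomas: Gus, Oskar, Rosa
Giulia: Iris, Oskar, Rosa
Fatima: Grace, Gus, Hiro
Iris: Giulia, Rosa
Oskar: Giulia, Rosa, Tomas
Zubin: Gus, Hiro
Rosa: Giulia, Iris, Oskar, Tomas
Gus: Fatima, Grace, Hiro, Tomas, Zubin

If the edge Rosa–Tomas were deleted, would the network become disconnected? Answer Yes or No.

No

Even without that edge, Rosa still reaches Tomas via Rosa – Oskar – Tomas, so the network stays connected. Not a bridge.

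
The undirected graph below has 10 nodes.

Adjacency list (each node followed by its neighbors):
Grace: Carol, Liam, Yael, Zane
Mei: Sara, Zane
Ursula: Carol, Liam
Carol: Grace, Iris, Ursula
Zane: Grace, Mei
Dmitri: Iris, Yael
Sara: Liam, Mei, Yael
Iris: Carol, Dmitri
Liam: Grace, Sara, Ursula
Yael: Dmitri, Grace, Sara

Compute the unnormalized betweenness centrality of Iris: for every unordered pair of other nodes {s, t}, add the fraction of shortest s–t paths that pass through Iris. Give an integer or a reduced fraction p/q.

Pairs whose geodesics pass through Iris — Ursula–Dmitri: 1; Carol–Dmitri: 1.
All other pairs contribute 0.
Summing the contributions gives betweenness(Iris) = 2.

2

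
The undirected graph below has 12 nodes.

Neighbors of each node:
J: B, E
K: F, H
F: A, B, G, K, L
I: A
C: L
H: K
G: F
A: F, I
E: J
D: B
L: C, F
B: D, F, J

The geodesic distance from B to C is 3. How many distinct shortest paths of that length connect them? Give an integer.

1

The shortest distance is 3, and the only length-3 path is B–F–L–C. So there is exactly 1 shortest path.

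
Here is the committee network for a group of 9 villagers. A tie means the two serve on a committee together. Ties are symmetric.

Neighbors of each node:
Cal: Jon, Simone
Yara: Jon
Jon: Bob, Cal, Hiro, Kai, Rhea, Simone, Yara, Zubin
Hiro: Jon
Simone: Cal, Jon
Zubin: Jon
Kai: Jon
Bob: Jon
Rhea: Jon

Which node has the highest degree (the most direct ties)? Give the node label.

Degrees — Bob:1, Cal:2, Hiro:1, Jon:8, Kai:1, Rhea:1, Simone:2, Yara:1, Zubin:1.
The maximum is 8, attained only by Jon.

Jon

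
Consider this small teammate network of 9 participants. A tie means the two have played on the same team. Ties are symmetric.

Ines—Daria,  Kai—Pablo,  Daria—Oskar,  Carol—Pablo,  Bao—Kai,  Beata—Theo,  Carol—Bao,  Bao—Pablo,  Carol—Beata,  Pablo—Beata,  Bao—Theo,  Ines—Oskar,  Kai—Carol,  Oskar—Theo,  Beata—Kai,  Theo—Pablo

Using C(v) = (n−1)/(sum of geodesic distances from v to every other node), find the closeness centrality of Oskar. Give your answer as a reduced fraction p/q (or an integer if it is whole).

8/15

Distances from Oskar: Bao:2, Beata:2, Carol:3, Daria:1, Ines:1, Kai:3, Pablo:2, Theo:1. Sum = 15.
n = 9, so closeness = 8/15.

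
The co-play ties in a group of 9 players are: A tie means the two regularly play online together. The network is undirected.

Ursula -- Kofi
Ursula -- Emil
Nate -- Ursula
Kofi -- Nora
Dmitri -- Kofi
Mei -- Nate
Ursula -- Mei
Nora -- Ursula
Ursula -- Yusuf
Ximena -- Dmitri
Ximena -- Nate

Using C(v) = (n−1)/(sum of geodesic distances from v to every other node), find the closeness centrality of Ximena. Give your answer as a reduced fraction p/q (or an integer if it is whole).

Distances from Ximena: Dmitri:1, Emil:3, Kofi:2, Mei:2, Nate:1, Nora:3, Ursula:2, Yusuf:3. Sum = 17.
n = 9, so closeness = 8/17.

8/17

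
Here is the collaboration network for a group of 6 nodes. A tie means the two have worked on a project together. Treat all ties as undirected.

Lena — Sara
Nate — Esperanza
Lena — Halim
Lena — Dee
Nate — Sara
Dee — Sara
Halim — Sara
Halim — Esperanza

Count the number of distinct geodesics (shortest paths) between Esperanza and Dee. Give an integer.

3

The shortest distance is 3. The length-3 paths are: Esperanza–Halim–Lena–Dee; Esperanza–Nate–Sara–Dee; Esperanza–Halim–Sara–Dee.
That gives 3 distinct shortest paths.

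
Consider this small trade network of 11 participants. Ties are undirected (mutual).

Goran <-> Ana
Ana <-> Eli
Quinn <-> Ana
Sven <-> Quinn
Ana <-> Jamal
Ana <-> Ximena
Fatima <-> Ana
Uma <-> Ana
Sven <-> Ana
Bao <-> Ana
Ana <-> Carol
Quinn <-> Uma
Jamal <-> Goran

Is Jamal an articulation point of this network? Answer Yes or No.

No

Even without Jamal, every remaining node can still reach every other (the residual graph is connected), so Jamal is not a cut vertex.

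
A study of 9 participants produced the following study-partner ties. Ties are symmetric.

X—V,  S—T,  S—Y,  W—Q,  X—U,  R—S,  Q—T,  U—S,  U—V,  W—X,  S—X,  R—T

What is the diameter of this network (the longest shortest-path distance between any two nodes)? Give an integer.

Eccentricity of each node (its greatest distance to any other): Q:3, R:3, S:2, T:3, U:3, V:3, W:3, X:2, Y:3.
The maximum eccentricity is 3, realized for instance by the pair U–Q via U – S – T – Q. So the diameter is 3.

3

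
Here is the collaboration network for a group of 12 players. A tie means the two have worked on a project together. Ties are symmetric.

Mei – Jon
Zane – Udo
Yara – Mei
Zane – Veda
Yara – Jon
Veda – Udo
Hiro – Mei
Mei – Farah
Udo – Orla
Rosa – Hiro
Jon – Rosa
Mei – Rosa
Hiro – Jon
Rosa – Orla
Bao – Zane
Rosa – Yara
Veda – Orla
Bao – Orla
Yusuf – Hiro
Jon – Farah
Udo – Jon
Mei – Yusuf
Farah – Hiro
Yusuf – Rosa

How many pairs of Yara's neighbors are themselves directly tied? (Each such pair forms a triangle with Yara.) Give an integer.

Yara's neighbors: Jon, Mei, and Rosa.
Neighbor pairs that are themselves tied: Yara–Jon–Mei; Yara–Jon–Rosa; Yara–Mei–Rosa. Each forms one triangle with Yara, for 3 in total.

3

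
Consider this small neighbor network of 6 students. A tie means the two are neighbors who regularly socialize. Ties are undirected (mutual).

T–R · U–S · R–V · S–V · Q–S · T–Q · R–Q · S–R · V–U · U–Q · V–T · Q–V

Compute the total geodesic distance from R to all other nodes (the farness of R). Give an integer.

Distances from R: Q:1, S:1, T:1, U:2, V:1.
Sum = 1 + 1 + 1 + 2 + 1 = 6.

6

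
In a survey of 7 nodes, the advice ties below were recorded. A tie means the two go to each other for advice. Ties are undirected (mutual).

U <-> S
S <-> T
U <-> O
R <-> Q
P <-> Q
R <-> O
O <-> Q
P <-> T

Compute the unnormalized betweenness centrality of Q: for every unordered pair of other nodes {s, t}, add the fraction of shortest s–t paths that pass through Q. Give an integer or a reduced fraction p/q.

4

Pairs whose geodesics pass through Q — T–R: 1; T–O: 1/2; P–R: 1; P–O: 1; P–U: 1/2.
All other pairs contribute 0.
Summing the contributions gives betweenness(Q) = 4.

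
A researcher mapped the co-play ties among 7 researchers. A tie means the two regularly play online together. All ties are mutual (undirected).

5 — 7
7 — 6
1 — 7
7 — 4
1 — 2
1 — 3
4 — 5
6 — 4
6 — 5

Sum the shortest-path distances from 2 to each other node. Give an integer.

14

Distances from 2: 1:1, 3:2, 4:3, 5:3, 6:3, 7:2.
Sum = 1 + 2 + 3 + 3 + 3 + 2 = 14.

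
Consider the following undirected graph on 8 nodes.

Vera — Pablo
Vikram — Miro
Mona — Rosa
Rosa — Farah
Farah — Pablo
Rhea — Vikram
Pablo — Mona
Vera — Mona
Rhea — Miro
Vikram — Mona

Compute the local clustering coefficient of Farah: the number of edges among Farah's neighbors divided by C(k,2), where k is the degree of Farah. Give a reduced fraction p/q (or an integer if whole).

Farah's neighbors: Pablo and Rosa (k = 2).
Possible neighbor pairs: C(2,2) = 1. Edges among them: none → e = 0.
Clustering(Farah) = 0/1.

0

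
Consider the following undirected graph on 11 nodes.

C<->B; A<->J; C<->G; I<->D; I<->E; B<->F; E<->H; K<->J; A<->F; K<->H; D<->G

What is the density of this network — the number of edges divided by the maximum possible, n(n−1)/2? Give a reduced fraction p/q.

There are 11 edges and 11 nodes, so the maximum possible is C(11,2) = 55.
Density = 11/55 = 1/5.

1/5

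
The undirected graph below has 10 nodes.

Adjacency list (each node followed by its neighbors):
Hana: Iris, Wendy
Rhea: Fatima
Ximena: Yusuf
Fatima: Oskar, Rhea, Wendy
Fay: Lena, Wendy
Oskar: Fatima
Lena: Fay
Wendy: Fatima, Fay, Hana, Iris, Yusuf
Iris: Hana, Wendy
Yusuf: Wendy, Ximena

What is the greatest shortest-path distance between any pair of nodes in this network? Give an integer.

4

Eccentricity of each node (its greatest distance to any other): Fatima:3, Fay:3, Hana:3, Iris:3, Lena:4, Oskar:4, Rhea:4, Wendy:2, Ximena:4, Yusuf:3.
The maximum eccentricity is 4, realized for instance by the pair Oskar–Lena via Oskar – Fatima – Wendy – Fay – Lena. So the diameter is 4.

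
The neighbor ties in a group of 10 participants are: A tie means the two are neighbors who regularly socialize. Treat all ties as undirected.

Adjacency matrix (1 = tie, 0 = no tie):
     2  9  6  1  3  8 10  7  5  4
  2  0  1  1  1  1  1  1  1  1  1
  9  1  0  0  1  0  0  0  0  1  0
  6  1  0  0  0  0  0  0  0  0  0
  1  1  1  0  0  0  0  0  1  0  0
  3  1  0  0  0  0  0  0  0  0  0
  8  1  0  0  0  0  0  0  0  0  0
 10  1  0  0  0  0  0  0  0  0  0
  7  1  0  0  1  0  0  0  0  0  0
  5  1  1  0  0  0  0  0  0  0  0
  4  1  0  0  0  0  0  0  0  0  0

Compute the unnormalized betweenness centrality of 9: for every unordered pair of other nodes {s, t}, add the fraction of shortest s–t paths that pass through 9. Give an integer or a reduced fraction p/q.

1/2

Pairs whose geodesics pass through 9 — 1–5: 1/2.
All other pairs contribute 0.
Summing the contributions gives betweenness(9) = 1/2.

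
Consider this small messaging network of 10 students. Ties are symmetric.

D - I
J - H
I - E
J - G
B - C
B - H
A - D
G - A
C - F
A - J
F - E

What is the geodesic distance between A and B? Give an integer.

3

One shortest route is A – J – H – B, which uses 3 edges, and at distance 2 from A we only reach {H, I}, which does not include B. So d(A,B) = 3.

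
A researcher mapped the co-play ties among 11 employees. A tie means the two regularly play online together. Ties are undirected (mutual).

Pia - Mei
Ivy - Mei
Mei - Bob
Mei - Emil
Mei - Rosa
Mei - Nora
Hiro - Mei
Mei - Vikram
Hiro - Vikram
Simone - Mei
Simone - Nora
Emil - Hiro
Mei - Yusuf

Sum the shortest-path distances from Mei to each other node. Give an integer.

10

Distances from Mei: Bob:1, Emil:1, Hiro:1, Ivy:1, Nora:1, Pia:1, Rosa:1, Simone:1, Vikram:1, Yusuf:1.
Sum = 1 + 1 + 1 + 1 + 1 + 1 + 1 + 1 + 1 + 1 = 10.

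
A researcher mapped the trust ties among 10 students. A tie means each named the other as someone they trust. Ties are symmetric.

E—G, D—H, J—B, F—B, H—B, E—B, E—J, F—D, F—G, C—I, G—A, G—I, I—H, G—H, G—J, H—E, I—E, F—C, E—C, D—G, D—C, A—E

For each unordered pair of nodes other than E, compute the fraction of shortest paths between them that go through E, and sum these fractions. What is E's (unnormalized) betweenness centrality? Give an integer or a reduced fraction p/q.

43/6

Pairs whose geodesics pass through E — B–G: 1/4; B–I: 1/2; B–A: 1; B–C: 1/2; J–I: 1/2; J–A: 1/2; J–C: 1; J–H: 1/3; G–C: 1/4; I–A: 1/2; A–C: 1; A–H: 1/2; C–H: 1/3.
All other pairs contribute 0.
Summing the contributions gives betweenness(E) = 43/6.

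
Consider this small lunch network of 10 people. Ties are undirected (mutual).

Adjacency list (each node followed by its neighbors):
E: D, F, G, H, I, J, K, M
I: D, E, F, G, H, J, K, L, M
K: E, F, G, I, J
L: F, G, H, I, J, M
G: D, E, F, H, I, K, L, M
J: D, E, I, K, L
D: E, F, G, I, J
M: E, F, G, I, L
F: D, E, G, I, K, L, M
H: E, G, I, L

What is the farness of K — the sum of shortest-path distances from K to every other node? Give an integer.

13

Distances from K: D:2, E:1, F:1, G:1, H:2, I:1, J:1, L:2, M:2.
Sum = 2 + 1 + 1 + 1 + 2 + 1 + 1 + 2 + 2 = 13.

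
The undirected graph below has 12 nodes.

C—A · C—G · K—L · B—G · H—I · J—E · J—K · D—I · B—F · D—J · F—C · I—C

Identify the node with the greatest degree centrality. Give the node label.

Degrees — A:1, B:2, C:4, D:2, E:1, F:2, G:2, H:1, I:3, J:3, K:2, L:1.
The maximum is 4, attained only by C.

C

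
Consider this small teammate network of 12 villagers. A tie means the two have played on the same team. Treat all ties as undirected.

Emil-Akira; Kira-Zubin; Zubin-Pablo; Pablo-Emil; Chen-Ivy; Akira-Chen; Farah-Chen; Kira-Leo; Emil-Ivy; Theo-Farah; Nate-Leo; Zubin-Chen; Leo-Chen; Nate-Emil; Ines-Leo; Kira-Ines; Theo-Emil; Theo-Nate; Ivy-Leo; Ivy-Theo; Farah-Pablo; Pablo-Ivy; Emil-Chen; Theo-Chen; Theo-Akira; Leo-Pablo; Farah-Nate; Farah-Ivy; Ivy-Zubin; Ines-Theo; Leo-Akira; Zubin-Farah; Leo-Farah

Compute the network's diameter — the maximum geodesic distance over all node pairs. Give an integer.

Eccentricity of each node (its greatest distance to any other): Akira:2, Chen:2, Emil:3, Farah:2, Ines:2, Ivy:2, Kira:3, Leo:2, Nate:2, Pablo:2, Theo:2, Zubin:2.
The maximum eccentricity is 3, realized for instance by the pair Emil–Kira via Emil – Theo – Ines – Kira. So the diameter is 3.

3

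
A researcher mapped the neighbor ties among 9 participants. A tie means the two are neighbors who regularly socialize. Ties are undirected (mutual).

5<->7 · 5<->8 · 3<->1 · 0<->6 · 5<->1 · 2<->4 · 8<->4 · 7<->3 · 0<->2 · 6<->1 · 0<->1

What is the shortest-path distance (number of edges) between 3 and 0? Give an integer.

2

One shortest route is 3 – 1 – 0, which uses 2 edges, and 3 and 0 are not directly tied, so nothing shorter exists. So d(3,0) = 2.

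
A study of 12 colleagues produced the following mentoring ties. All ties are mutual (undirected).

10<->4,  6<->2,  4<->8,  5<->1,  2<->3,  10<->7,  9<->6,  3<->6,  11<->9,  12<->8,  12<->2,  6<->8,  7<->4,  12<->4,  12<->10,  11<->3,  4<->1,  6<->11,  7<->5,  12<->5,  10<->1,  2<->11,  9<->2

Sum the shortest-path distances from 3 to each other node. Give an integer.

26

Distances from 3: 1:4, 2:1, 4:3, 5:3, 6:1, 7:4, 8:2, 9:2, 10:3, 11:1, 12:2.
Sum = 4 + 1 + 3 + 3 + 1 + 4 + 2 + 2 + 3 + 1 + 2 = 26.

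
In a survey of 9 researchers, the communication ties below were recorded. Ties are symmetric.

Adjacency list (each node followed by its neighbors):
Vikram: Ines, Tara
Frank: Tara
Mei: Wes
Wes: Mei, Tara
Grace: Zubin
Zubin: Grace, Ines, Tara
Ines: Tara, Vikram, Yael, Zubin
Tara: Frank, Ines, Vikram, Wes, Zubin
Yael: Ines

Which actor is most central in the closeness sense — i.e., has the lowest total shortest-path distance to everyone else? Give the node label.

Tara

Farness (sum of distances to all others) for each node — Frank:18, Grace:21, Ines:13, Mei:23, Tara:11, Vikram:16, Wes:16, Yael:20, Zubin:14.
The smallest farness is 11, for Tara, so Tara has the highest closeness.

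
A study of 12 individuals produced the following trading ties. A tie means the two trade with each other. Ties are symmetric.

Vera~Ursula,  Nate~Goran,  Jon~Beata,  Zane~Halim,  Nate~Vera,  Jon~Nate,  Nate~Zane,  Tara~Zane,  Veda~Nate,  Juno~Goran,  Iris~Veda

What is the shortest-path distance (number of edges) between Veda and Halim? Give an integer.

One shortest route is Veda – Nate – Zane – Halim, which uses 3 edges, and at distance 2 from Veda we only reach {Goran, Jon, Vera, Zane}, which does not include Halim. So d(Veda,Halim) = 3.

3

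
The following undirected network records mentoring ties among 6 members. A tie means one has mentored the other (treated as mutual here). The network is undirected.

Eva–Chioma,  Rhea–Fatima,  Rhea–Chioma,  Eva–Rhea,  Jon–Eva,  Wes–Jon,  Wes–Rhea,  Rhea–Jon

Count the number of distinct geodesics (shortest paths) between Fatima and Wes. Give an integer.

1

The shortest distance is 2, and the only length-2 path is Fatima–Rhea–Wes. So there is exactly 1 shortest path.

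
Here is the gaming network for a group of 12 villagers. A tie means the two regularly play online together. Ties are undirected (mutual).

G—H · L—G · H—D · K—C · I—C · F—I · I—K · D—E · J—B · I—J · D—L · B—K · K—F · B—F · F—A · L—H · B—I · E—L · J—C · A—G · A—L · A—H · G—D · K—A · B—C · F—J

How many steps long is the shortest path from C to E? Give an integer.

One shortest route is C – K – A – L – E, which uses 4 edges, and at distance 3 from C we only reach {G, H, L}, which does not include E. So d(C,E) = 4.

4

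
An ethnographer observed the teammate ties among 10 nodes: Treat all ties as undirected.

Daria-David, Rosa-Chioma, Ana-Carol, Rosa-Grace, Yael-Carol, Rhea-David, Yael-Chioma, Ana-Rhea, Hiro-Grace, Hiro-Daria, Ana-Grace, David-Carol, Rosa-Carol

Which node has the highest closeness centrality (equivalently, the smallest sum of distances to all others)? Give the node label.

Farness (sum of distances to all others) for each node — Ana:17, Carol:15, Chioma:23, Daria:21, David:17, Grace:17, Hiro:21, Rhea:21, Rosa:17, Yael:21.
The smallest farness is 15, for Carol, so Carol has the highest closeness.

Carol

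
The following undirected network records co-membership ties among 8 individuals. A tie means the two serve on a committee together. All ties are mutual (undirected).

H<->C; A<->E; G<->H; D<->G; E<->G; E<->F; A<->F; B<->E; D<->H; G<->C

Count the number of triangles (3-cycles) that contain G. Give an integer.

G's neighbors: C, D, E, and H.
Neighbor pairs that are themselves tied: G–C–H; G–D–H. Each forms one triangle with G, for 2 in total.

2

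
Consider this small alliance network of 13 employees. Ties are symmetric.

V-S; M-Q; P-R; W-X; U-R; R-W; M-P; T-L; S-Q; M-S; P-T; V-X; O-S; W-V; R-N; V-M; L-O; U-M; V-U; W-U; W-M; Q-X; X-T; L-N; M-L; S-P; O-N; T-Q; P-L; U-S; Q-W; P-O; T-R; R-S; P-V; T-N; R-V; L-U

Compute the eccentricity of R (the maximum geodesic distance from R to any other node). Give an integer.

Distances from R: L:2, M:2, N:1, O:2, P:1, Q:2, S:1, T:1, U:1, V:1, W:1, X:2.
The largest is 2 (to X, M, O, L, and Q), so the eccentricity of R is 2.

2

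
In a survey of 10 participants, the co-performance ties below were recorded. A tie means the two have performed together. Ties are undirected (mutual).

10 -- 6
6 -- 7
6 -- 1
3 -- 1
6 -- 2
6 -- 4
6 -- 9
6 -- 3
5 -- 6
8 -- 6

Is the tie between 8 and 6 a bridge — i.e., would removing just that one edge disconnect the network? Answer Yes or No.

Yes

Without the 8–6 edge there is no alternate route between 8 and 6, so the network disconnects. It is a bridge.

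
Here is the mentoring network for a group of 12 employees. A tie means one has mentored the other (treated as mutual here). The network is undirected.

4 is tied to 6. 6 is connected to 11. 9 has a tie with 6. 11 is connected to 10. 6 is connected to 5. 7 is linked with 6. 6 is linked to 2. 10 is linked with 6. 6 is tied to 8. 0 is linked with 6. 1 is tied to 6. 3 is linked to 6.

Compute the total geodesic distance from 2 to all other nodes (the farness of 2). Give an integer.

Distances from 2: 0:2, 1:2, 3:2, 4:2, 5:2, 6:1, 7:2, 8:2, 9:2, 10:2, 11:2.
Sum = 2 + 2 + 2 + 2 + 2 + 1 + 2 + 2 + 2 + 2 + 2 = 21.

21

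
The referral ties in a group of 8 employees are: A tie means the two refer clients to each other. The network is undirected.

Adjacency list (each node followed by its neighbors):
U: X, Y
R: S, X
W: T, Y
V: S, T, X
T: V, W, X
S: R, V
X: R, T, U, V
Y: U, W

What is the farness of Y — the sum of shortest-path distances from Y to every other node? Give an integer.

16

Distances from Y: R:3, S:4, T:2, U:1, V:3, W:1, X:2.
Sum = 3 + 4 + 2 + 1 + 3 + 1 + 2 = 16.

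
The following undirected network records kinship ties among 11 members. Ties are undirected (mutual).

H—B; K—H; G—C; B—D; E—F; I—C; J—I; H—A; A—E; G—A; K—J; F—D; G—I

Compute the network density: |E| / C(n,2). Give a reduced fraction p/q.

There are 13 edges and 11 nodes, so the maximum possible is C(11,2) = 55.
Density = 13/55.

13/55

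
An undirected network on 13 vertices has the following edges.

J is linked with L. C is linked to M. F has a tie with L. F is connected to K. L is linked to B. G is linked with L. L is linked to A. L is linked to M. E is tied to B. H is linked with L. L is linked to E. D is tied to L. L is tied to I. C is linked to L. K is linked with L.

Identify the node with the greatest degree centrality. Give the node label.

Degrees — A:1, B:2, C:2, D:1, E:2, F:2, G:1, H:1, I:1, J:1, K:2, L:12, M:2.
The maximum is 12, attained only by L.

L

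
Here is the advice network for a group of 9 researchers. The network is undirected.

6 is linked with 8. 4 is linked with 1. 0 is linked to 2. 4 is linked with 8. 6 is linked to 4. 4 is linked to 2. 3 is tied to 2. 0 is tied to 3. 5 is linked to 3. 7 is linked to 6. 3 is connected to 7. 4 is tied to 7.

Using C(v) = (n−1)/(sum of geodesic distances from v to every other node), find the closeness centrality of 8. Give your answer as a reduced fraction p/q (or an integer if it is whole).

Distances from 8: 0:3, 1:2, 2:2, 3:3, 4:1, 5:4, 6:1, 7:2. Sum = 18.
n = 9, so closeness = 8/18 = 4/9.

4/9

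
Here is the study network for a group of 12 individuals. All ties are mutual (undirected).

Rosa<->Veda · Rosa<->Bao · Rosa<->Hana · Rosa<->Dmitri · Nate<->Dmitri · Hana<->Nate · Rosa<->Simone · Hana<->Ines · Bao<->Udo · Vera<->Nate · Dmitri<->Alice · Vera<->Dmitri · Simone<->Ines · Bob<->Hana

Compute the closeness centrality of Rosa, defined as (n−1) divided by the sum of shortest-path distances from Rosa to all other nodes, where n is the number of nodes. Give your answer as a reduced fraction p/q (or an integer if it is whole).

Distances from Rosa: Alice:2, Bao:1, Bob:2, Dmitri:1, Hana:1, Ines:2, Nate:2, Simone:1, Udo:2, Veda:1, Vera:2. Sum = 17.
n = 12, so closeness = 11/17.

11/17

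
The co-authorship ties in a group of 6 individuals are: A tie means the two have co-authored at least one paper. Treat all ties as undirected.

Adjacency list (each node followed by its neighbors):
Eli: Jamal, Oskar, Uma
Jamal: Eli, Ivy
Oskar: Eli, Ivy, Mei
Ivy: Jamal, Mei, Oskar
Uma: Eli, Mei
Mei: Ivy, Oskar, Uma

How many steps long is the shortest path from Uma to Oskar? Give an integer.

2

One shortest route is Uma – Eli – Oskar, which uses 2 edges, and Uma and Oskar are not directly tied, so nothing shorter exists. So d(Uma,Oskar) = 2.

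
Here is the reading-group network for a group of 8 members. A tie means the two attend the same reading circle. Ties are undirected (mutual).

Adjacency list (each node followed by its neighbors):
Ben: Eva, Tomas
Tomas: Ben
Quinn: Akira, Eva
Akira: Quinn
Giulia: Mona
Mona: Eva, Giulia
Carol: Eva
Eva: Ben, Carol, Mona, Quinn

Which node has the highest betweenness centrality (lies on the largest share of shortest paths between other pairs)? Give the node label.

Unnormalized betweenness of each node: Akira:0, Ben:6, Carol:0, Eva:18, Giulia:0, Mona:6, Quinn:6, Tomas:0.
Eva has the largest value, 18, making it the main broker — the node through which the most shortest paths run.

Eva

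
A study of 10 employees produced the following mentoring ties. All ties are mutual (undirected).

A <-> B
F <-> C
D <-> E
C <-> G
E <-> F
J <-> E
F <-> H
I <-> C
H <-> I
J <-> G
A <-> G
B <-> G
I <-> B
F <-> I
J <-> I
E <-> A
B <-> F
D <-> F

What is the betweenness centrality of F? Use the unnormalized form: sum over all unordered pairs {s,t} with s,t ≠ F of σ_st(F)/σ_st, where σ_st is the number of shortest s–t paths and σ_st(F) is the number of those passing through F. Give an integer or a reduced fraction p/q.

99/10

Pairs whose geodesics pass through F — I–D: 1; I–E: 1/2; G–D: 2/4; G–H: 2/5; A–H: 2/3; B–D: 1; B–H: 1/2; B–E: 1/2; B–C: 1/3; D–H: 1; D–C: 1; H–E: 1; H–C: 1/2; E–C: 1.
All other pairs contribute 0.
Summing the contributions gives betweenness(F) = 99/10.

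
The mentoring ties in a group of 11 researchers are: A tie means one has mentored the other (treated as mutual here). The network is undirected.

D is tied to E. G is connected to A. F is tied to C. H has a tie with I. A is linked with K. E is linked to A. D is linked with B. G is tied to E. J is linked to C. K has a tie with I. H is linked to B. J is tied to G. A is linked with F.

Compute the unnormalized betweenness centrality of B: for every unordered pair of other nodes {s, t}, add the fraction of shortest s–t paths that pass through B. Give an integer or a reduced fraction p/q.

4

Pairs whose geodesics pass through B — J–H: 1/2; G–H: 1/2; E–H: 1; D–H: 1; D–I: 1.
All other pairs contribute 0.
Summing the contributions gives betweenness(B) = 4.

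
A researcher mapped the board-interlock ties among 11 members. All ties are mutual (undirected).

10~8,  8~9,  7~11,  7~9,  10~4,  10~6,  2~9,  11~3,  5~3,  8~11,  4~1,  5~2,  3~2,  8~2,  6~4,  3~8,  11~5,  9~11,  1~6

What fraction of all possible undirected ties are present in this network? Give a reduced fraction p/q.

19/55

There are 19 edges and 11 nodes, so the maximum possible is C(11,2) = 55.
Density = 19/55.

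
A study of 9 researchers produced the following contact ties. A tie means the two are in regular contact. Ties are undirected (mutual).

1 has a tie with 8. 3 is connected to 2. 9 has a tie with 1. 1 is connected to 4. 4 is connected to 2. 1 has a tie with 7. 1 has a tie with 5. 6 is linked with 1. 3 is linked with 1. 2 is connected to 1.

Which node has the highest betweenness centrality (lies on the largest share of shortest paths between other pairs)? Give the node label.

Unnormalized betweenness of each node: 1:51/2, 2:1/2, 3:0, 4:0, 5:0, 6:0, 7:0, 8:0, 9:0.
1 has the largest value, 51/2, making it the main broker — the node through which the most shortest paths run.

1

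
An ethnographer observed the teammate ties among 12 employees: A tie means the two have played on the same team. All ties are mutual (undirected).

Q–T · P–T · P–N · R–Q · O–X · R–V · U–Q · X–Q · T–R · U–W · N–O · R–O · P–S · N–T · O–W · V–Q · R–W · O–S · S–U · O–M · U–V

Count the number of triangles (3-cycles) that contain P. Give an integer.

P's neighbors: N, S, and T.
Neighbor pairs that are themselves tied: P–N–T. Each forms one triangle with P, for 1 in total.

1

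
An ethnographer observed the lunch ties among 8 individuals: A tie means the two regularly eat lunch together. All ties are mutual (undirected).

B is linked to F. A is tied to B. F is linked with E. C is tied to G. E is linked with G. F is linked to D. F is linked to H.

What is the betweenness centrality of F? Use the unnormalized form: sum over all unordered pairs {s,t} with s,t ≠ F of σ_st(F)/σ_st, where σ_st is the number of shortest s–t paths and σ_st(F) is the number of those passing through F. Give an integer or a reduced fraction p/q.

17

Pairs whose geodesics pass through F — A–H: 1; A–G: 1; A–E: 1; A–D: 1; A–C: 1; H–B: 1; H–G: 1; H–E: 1; H–D: 1; H–C: 1; B–G: 1; B–E: 1; B–D: 1; B–C: 1 … (+3 more pairs).
All other pairs contribute 0.
Summing the contributions gives betweenness(F) = 17.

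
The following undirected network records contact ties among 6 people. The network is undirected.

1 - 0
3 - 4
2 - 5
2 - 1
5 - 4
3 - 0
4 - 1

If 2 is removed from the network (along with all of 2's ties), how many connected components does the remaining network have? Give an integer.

1

2's neighbors (1 and 5) remain reachable from one another through other ties, so the rest of the network stays in one piece.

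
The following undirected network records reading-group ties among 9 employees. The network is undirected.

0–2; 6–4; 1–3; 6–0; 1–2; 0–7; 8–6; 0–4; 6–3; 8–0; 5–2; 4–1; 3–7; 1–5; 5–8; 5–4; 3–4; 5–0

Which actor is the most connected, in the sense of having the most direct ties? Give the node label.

Degrees — 0:6, 1:4, 2:3, 3:4, 4:5, 5:5, 6:4, 7:2, 8:3.
The maximum is 6, attained only by 0.

0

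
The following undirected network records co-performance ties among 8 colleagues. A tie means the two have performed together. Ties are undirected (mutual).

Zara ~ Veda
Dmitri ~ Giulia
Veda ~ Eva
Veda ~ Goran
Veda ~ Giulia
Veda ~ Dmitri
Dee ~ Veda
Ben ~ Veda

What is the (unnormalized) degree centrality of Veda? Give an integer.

Veda is directly tied to Ben, Dee, Dmitri, Eva, Giulia, Goran, and Zara. That is 7 neighbors, so the degree of Veda is 7.

7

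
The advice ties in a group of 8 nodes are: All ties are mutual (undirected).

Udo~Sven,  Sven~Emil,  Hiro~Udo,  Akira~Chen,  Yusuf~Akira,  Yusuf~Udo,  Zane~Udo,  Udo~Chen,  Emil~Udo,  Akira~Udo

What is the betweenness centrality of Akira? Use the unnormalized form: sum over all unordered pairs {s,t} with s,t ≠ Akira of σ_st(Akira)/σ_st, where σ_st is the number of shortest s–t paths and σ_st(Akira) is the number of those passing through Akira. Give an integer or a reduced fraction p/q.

Pairs whose geodesics pass through Akira — Chen–Yusuf: 1/2.
All other pairs contribute 0.
Summing the contributions gives betweenness(Akira) = 1/2.

1/2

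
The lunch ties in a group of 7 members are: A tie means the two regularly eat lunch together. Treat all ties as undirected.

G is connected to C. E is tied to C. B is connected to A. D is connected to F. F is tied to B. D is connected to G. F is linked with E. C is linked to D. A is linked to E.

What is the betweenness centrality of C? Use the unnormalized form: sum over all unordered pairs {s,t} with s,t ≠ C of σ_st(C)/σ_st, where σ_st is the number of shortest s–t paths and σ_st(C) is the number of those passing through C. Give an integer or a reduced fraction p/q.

17/6

Pairs whose geodesics pass through C — E–G: 1; E–D: 1/2; G–A: 1; D–A: 1/3.
All other pairs contribute 0.
Summing the contributions gives betweenness(C) = 17/6.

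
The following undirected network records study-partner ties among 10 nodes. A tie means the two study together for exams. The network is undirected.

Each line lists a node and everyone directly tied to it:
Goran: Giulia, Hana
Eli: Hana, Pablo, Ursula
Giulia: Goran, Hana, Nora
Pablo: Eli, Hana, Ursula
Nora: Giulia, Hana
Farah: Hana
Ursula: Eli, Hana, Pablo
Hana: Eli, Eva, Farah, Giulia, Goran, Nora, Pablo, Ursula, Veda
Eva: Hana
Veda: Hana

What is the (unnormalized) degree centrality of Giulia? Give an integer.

Giulia is directly tied to Goran, Hana, and Nora. That is 3 neighbors, so the degree of Giulia is 3.

3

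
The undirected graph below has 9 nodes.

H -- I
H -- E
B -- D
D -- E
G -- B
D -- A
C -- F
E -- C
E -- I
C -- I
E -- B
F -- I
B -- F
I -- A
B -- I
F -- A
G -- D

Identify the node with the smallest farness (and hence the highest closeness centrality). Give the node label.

I

Farness (sum of distances to all others) for each node — A:13, B:11, C:14, D:12, E:11, F:12, G:16, H:15, I:10.
The smallest farness is 10, for I, so I has the highest closeness.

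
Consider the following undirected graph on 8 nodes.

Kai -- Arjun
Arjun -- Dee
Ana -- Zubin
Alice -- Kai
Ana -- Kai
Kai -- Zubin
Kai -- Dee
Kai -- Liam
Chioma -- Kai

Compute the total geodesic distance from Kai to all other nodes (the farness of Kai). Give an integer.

Distances from Kai: Alice:1, Ana:1, Arjun:1, Chioma:1, Dee:1, Liam:1, Zubin:1.
Sum = 1 + 1 + 1 + 1 + 1 + 1 + 1 = 7.

7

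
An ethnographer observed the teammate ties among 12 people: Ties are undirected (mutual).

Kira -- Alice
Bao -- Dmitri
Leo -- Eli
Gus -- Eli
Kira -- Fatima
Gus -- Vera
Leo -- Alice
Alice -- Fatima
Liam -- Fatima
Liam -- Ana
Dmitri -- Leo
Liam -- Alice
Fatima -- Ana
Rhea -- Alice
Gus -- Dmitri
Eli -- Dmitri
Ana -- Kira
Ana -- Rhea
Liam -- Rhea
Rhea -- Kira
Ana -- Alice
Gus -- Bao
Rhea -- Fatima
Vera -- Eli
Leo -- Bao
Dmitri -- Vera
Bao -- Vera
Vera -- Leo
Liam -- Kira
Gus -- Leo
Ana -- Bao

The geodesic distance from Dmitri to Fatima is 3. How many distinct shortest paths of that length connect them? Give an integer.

2

The shortest distance is 3. The length-3 paths are: Dmitri–Bao–Ana–Fatima; Dmitri–Leo–Alice–Fatima.
That gives 2 distinct shortest paths.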